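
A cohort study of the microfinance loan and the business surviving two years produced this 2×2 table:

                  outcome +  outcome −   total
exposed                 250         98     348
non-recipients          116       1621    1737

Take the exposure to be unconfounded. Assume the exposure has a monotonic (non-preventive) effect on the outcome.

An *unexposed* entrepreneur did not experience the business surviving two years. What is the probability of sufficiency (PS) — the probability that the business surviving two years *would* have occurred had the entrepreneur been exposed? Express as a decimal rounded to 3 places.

PS ≈ 0.698

p₁ = P(outcome | exposed) = 250/348 = 0.71839
p₀ = P(outcome | unexposed) = 116/1737 = 0.066782
Under exogeneity and monotonicity, PS = (p₁ − p₀)/(1 − p₀).
PS = (0.71839 − 0.066782) / 0.93322 ≈ 0.6982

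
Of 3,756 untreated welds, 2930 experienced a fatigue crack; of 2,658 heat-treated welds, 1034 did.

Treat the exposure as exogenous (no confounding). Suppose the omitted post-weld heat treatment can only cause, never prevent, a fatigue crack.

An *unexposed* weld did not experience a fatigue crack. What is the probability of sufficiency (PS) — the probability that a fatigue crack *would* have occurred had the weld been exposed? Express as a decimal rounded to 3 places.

p₁ = P(outcome | exposed) = 2930/3756 = 0.78009
p₀ = P(outcome | unexposed) = 1034/2658 = 0.38901
Under exogeneity and monotonicity, PS = (p₁ − p₀) / (1 − p₀).
PS = (0.78009 − 0.38901) / (1 − 0.38901) = 0.39107 / 0.61099 ≈ 0.6401

PS ≈ 0.640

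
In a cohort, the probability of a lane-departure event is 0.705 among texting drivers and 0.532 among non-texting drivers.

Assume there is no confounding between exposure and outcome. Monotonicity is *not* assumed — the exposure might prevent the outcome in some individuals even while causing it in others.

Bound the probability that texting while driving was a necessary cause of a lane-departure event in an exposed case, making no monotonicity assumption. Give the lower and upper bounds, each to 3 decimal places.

Let p₁ = 0.705, p₀ = 0.532.
Under exogeneity alone the bounds on PN are max{0,(p₁−p₀)/p₁} ≤ PN ≤ min{1,(1−p₀)/p₁}.
  lower = (p₁ − p₀)/p₁ = 0.173 / 0.705 ≈ 0.2454
  upper = min{1, (1 − p₀)/p₁} = 0.468 / 0.705 ≈ 0.6638

0.245 ≤ PN ≤ 0.664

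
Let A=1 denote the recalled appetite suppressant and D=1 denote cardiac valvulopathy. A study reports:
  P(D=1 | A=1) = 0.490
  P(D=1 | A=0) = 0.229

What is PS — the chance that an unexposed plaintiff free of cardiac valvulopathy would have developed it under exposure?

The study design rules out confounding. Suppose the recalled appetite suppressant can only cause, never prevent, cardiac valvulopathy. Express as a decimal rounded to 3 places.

PS ≈ 0.339

Let p₁ = 0.49, p₀ = 0.229.
Under exogeneity and monotonicity, PS = (p₁ − p₀) / (1 − p₀).
PS = (0.49 − 0.229) / (1 − 0.229) = 0.261 / 0.771 ≈ 0.3385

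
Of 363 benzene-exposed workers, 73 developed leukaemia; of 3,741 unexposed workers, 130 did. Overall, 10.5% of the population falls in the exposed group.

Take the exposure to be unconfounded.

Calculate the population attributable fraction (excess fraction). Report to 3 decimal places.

p₁ = P(outcome | exposed) = 73/363 = 0.2011
p₀ = P(outcome | unexposed) = 130/3741 = 0.03475
Overall risk P(Y=1) = π·p₁ + (1−π)·p₀ = 0.105×0.2011 + 0.895×0.03475 = 0.052217.
Under exogeneity, PAF = [P(Y=1) − p₀] / P(Y=1).
PAF = (0.052217 − 0.03475) / 0.052217 ≈ 0.3345

PAF ≈ 0.335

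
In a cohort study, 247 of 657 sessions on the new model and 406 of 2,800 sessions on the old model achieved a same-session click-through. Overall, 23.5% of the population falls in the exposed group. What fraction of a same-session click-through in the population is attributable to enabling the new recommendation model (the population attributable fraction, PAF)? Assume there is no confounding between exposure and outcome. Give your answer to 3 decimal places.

PAF ≈ 0.272

p₁ = P(outcome | exposed) = 247/657 = 0.37595
p₀ = P(outcome | unexposed) = 406/2800 = 0.145
Overall risk P(Y=1) = π·p₁ + (1−π)·p₀ = 0.235×0.37595 + 0.765×0.145 = 0.19927.
Under exogeneity, PAF = [P(Y=1) − p₀] / P(Y=1).
PAF = (0.19927 − 0.145) / 0.19927 ≈ 0.2724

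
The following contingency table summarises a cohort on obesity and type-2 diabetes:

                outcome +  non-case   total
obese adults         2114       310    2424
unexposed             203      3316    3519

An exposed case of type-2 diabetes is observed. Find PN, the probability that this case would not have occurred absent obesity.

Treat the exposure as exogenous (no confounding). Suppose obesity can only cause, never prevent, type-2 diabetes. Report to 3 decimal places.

PN ≈ 0.934

p₁ = P(outcome | exposed) = 2114/2424 = 0.87211
p₀ = P(outcome | unexposed) = 203/3519 = 0.057687
Under exogeneity and monotonicity, PN = (p₁ − p₀) / p₁.
PN = (0.87211 − 0.057687) / 0.87211 = 0.81443 / 0.87211 ≈ 0.9339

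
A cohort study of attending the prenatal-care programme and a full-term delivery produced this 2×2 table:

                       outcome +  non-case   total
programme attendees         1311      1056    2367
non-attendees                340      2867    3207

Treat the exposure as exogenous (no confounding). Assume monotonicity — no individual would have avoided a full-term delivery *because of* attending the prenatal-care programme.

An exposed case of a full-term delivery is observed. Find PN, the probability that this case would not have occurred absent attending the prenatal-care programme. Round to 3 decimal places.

PN ≈ 0.809

p₁ = P(outcome | exposed) = 1311/2367 = 0.55387
p₀ = P(outcome | unexposed) = 340/3207 = 0.10602
Under exogeneity and monotonicity, PN = (p₁ − p₀) / p₁.
PN = (0.55387 − 0.10602) / 0.55387 = 0.44785 / 0.55387 ≈ 0.8086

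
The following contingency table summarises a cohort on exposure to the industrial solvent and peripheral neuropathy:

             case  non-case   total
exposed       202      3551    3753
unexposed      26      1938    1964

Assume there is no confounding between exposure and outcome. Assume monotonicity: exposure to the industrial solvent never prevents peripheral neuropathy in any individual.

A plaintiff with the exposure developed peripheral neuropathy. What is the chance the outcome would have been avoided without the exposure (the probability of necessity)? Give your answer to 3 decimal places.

PN ≈ 0.754

p₁ = P(outcome | exposed) = 202/3753 = 0.053824
p₀ = P(outcome | unexposed) = 26/1964 = 0.013238
Under exogeneity and monotonicity, PN = (p₁ − p₀) / p₁.
PN = (0.053824 − 0.013238) / 0.053824 = 0.040585 / 0.053824 ≈ 0.7540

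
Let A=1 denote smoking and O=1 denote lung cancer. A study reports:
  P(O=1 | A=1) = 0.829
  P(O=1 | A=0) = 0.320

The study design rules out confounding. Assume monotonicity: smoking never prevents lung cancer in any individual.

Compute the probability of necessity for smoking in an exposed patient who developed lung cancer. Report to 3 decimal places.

Let p₁ = 0.829, p₀ = 0.32.
Under exogeneity and monotonicity, PN = (p₁ − p₀) / p₁.
PN = (0.829 − 0.32) / 0.829 = 0.509 / 0.829 ≈ 0.6140

PN ≈ 0.614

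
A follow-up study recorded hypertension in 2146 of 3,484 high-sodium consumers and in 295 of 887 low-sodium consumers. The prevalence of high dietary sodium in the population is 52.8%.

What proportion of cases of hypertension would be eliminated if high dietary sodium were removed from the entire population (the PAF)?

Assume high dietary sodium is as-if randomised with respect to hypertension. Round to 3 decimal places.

p₁ = P(outcome | exposed) = 2146/3484 = 0.61596
p₀ = P(outcome | unexposed) = 295/887 = 0.33258
Overall risk P(Y=1) = π·p₁ + (1−π)·p₀ = 0.528×0.61596 + 0.472×0.33258 = 0.4822.
Under exogeneity, PAF = [P(Y=1) − p₀] / P(Y=1).
PAF = (0.4822 − 0.33258) / 0.4822 ≈ 0.3103

PAF ≈ 0.310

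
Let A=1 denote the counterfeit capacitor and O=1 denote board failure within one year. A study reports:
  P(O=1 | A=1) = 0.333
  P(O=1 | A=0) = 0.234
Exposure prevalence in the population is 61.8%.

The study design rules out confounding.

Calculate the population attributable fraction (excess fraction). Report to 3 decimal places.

PAF ≈ 0.207

Let p₁ = 0.333, p₀ = 0.234.
Overall risk P(Y=1) = π·p₁ + (1−π)·p₀ = 0.618×0.333 + 0.382×0.234 = 0.29518.
Under exogeneity, PAF = [P(Y=1) − p₀] / P(Y=1).
PAF = (0.29518 − 0.234) / 0.29518 ≈ 0.2073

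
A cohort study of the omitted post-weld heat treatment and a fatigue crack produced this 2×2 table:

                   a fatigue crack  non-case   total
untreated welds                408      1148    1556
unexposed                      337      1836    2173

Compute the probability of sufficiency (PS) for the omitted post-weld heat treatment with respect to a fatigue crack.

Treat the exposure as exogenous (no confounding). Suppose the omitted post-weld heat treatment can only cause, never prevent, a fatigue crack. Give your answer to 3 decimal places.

PS ≈ 0.127

p₁ = P(outcome | exposed) = 408/1556 = 0.26221
p₀ = P(outcome | unexposed) = 337/2173 = 0.15509
Under exogeneity and monotonicity, PS = (p₁ − p₀)/(1 − p₀).
PS = (0.26221 − 0.15509) / 0.84491 ≈ 0.1268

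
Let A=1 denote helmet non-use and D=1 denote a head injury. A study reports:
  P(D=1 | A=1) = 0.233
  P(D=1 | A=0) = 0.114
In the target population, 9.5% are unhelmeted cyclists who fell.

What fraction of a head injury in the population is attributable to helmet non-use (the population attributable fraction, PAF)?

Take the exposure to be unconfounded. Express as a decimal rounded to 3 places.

PAF ≈ 0.090

Let p₁ = 0.233, p₀ = 0.114.
Overall risk P(Y=1) = π·p₁ + (1−π)·p₀ = 0.095×0.233 + 0.905×0.114 = 0.1253.
Under exogeneity, PAF = [P(Y=1) − p₀] / P(Y=1).
PAF = (0.1253 − 0.114) / 0.1253 ≈ 0.0902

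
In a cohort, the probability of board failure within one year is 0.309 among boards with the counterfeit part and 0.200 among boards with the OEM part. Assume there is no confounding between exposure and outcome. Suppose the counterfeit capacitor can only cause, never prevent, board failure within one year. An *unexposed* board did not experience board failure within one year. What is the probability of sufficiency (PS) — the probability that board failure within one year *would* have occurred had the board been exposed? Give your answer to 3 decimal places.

PS ≈ 0.136

Let p₁ = 0.309, p₀ = 0.2.
Under exogeneity and monotonicity, PS = (p₁ − p₀) / (1 − p₀).
PS = (0.309 − 0.2) / (1 − 0.2) = 0.109 / 0.8 ≈ 0.1362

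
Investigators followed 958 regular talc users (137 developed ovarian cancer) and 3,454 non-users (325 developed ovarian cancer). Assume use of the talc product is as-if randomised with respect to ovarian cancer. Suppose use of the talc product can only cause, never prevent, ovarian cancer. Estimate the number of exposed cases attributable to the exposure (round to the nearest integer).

about 47 cases

p₁ = P(outcome | exposed) = 137/958 = 0.14301
p₀ = P(outcome | unexposed) = 325/3454 = 0.094094
PN = (p₁ − p₀)/p₁ = (0.14301 − 0.094094) / 0.14301 ≈ 0.34203.
Attributable cases ≈ PN × (exposed cases) = 0.34203 × 137 ≈ 46.86.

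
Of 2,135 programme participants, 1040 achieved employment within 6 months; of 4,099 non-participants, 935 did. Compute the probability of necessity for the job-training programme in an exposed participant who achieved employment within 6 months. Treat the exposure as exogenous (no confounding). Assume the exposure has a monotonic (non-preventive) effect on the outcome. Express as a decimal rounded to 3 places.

p₁ = P(outcome | exposed) = 1040/2135 = 0.48712
p₀ = P(outcome | unexposed) = 935/4099 = 0.2281
Under exogeneity and monotonicity, PN = (p₁ − p₀) / p₁.
PN = (0.48712 − 0.2281) / 0.48712 = 0.25902 / 0.48712 ≈ 0.5317

PN ≈ 0.532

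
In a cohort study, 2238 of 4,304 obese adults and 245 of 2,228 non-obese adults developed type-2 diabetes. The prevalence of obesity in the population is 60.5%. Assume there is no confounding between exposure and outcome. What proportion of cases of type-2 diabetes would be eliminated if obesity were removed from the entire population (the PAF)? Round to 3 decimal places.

p₁ = P(outcome | exposed) = 2238/4304 = 0.51998
p₀ = P(outcome | unexposed) = 245/2228 = 0.10996
Overall risk P(Y=1) = π·p₁ + (1−π)·p₀ = 0.605×0.51998 + 0.395×0.10996 = 0.35802.
Under exogeneity, PAF = [P(Y=1) − p₀] / P(Y=1).
PAF = (0.35802 − 0.10996) / 0.35802 ≈ 0.6929

PAF ≈ 0.693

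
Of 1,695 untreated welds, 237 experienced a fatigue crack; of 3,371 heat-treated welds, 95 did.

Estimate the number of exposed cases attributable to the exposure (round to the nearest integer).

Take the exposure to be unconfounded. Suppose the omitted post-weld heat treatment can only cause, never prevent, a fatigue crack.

about 189 cases

p₁ = P(outcome | exposed) = 237/1695 = 0.13982
p₀ = P(outcome | unexposed) = 95/3371 = 0.028182
PN = (p₁ − p₀)/p₁ = (0.13982 − 0.028182) / 0.13982 ≈ 0.79845.
Attributable cases ≈ PN × (exposed cases) = 0.79845 × 237 ≈ 189.23.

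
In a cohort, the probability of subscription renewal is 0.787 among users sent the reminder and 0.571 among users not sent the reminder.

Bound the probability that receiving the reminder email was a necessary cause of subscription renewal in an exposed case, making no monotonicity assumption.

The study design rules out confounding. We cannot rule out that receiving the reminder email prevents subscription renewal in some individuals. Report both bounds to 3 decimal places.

Let p₁ = 0.787, p₀ = 0.571.
Under exogeneity alone the bounds on PN are max{0,(p₁−p₀)/p₁} ≤ PN ≤ min{1,(1−p₀)/p₁}.
  lower = (p₁ − p₀)/p₁ = 0.216 / 0.787 ≈ 0.2745
  upper = min{1, (1 − p₀)/p₁} = 0.429 / 0.787 ≈ 0.5451

0.274 ≤ PN ≤ 0.545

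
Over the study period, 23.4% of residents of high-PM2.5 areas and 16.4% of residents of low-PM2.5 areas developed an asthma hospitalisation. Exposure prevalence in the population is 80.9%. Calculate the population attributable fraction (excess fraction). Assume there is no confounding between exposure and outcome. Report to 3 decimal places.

p₁ = 0.234, p₀ = 0.164.
Overall risk P(Y=1) = π·p₁ + (1−π)·p₀ = 0.809×0.234 + 0.191×0.164 = 0.22063.
Under exogeneity, PAF = [P(Y=1) − p₀] / P(Y=1).
PAF = (0.22063 − 0.164) / 0.22063 ≈ 0.2567

PAF ≈ 0.257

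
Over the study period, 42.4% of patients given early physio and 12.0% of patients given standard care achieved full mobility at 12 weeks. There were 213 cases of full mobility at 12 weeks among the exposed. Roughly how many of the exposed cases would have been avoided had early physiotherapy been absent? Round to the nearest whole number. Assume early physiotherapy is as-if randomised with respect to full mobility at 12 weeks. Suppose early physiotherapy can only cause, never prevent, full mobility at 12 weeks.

p₁ = 0.424, p₀ = 0.12.
PN = (p₁ − p₀)/p₁ = (0.424 − 0.12) / 0.424 ≈ 0.71698.
Attributable cases ≈ PN × (exposed cases) = 0.71698 × 213 ≈ 152.72.

about 153 cases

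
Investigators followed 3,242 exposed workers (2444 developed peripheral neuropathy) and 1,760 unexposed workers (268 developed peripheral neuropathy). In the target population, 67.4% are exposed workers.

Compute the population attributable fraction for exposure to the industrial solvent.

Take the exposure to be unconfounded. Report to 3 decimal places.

p₁ = P(outcome | exposed) = 2444/3242 = 0.75386
p₀ = P(outcome | unexposed) = 268/1760 = 0.15227
Overall risk P(Y=1) = π·p₁ + (1−π)·p₀ = 0.674×0.75386 + 0.326×0.15227 = 0.55774.
Under exogeneity, PAF = [P(Y=1) − p₀] / P(Y=1).
PAF = (0.55774 − 0.15227) / 0.55774 ≈ 0.7270

PAF ≈ 0.727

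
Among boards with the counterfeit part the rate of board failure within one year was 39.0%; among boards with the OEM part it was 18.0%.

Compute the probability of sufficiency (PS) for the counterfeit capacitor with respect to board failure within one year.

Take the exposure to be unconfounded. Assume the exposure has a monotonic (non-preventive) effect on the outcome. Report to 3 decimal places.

PS ≈ 0.256

p₁ = 0.39, p₀ = 0.18.
Under exogeneity and monotonicity, PS = (p₁ − p₀) / (1 − p₀).
PS = (0.39 − 0.18) / (1 − 0.18) = 0.21 / 0.82 ≈ 0.2561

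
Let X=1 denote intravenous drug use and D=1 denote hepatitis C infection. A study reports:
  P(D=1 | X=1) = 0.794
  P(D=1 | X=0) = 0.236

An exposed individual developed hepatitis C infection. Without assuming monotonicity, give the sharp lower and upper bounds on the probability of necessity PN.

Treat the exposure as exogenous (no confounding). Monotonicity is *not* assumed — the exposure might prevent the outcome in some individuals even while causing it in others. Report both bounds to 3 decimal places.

Let p₁ = 0.794, p₀ = 0.236.
Under exogeneity alone the bounds on PN are max{0,(p₁−p₀)/p₁} ≤ PN ≤ min{1,(1−p₀)/p₁}.
  lower = (p₁ − p₀)/p₁ = 0.558 / 0.794 ≈ 0.7028
  upper = min{1, (1 − p₀)/p₁} = 0.764 / 0.794 ≈ 0.9622

0.703 ≤ PN ≤ 0.962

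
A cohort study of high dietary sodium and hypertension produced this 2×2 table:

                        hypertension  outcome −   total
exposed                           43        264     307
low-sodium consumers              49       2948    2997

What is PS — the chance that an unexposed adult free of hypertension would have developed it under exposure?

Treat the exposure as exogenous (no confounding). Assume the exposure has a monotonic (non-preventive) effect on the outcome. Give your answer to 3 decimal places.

PS ≈ 0.126

p₁ = P(outcome | exposed) = 43/307 = 0.14007
p₀ = P(outcome | unexposed) = 49/2997 = 0.01635
Under exogeneity and monotonicity, PS = (p₁ − p₀)/(1 − p₀).
PS = (0.14007 − 0.01635) / 0.98365 ≈ 0.1258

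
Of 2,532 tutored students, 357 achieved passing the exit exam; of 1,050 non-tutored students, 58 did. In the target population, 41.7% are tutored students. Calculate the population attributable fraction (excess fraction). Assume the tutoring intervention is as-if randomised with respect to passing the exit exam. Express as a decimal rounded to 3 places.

p₁ = P(outcome | exposed) = 357/2532 = 0.141
p₀ = P(outcome | unexposed) = 58/1050 = 0.055238
Overall risk P(Y=1) = π·p₁ + (1−π)·p₀ = 0.417×0.141 + 0.583×0.055238 = 0.090999.
Under exogeneity, PAF = [P(Y=1) − p₀] / P(Y=1).
PAF = (0.090999 − 0.055238) / 0.090999 ≈ 0.3930

PAF ≈ 0.393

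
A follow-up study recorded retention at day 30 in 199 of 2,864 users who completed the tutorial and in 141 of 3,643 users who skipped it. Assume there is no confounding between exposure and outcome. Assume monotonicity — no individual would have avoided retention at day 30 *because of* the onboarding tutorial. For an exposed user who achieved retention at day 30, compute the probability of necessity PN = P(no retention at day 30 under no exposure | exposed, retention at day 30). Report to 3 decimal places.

p₁ = P(outcome | exposed) = 199/2864 = 0.069483
p₀ = P(outcome | unexposed) = 141/3643 = 0.038704
Under exogeneity and monotonicity, PN = (p₁ − p₀) / p₁.
PN = (0.069483 − 0.038704) / 0.069483 = 0.030779 / 0.069483 ≈ 0.4430

PN ≈ 0.443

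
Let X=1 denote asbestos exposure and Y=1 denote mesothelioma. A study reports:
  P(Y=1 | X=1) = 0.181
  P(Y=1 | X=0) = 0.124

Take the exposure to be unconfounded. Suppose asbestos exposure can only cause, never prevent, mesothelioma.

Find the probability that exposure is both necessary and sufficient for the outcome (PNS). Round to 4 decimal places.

Let p₁ = 0.181, p₀ = 0.124.
Under exogeneity and monotonicity, PNS = p₁ − p₀.
PNS = 0.181 − 0.124 = 0.057

PNS ≈ 0.0570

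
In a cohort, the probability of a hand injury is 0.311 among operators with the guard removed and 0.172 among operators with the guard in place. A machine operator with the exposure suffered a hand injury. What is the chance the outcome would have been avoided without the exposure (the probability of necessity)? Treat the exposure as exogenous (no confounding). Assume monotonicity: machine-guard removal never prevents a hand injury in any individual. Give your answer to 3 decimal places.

PN ≈ 0.447

Let p₁ = 0.311, p₀ = 0.172.
Under exogeneity and monotonicity, PN = (p₁ − p₀) / p₁.
PN = (0.311 − 0.172) / 0.311 = 0.139 / 0.311 ≈ 0.4469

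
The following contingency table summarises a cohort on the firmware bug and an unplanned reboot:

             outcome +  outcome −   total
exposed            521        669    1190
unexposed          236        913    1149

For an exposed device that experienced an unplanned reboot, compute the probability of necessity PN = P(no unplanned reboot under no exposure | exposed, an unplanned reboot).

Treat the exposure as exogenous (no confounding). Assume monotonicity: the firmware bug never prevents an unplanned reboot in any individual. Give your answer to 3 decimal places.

p₁ = P(outcome | exposed) = 521/1190 = 0.43782
p₀ = P(outcome | unexposed) = 236/1149 = 0.2054
Under exogeneity and monotonicity, PN = (p₁ − p₀) / p₁.
PN = (0.43782 − 0.2054) / 0.43782 = 0.23242 / 0.43782 ≈ 0.5309

PN ≈ 0.531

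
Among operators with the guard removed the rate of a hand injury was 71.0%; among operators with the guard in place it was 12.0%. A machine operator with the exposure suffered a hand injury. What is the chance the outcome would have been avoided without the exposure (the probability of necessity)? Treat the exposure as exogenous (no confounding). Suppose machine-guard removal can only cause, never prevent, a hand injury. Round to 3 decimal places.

p₁ = 0.71, p₀ = 0.12.
Under exogeneity and monotonicity, PN = (p₁ − p₀) / p₁.
PN = (0.71 − 0.12) / 0.71 = 0.59 / 0.71 ≈ 0.8310

PN ≈ 0.831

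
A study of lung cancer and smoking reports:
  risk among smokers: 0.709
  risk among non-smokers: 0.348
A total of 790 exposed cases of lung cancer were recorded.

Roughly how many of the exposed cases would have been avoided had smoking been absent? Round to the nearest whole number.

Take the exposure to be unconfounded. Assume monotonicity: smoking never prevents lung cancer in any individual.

Let p₁ = 0.709, p₀ = 0.348.
PN = (p₁ − p₀)/p₁ = (0.709 − 0.348) / 0.709 ≈ 0.50917.
Attributable cases ≈ PN × (exposed cases) = 0.50917 × 790 ≈ 402.24.

about 402 cases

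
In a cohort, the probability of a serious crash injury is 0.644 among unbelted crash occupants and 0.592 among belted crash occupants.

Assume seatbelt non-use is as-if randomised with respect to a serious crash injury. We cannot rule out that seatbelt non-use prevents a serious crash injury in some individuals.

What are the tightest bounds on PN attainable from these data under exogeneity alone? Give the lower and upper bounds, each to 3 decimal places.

0.081 ≤ PN ≤ 0.634

Let p₁ = 0.644, p₀ = 0.592.
Under exogeneity alone the bounds on PN are max{0,(p₁−p₀)/p₁} ≤ PN ≤ min{1,(1−p₀)/p₁}.
  lower = (p₁ − p₀)/p₁ = 0.052 / 0.644 ≈ 0.0807
  upper = min{1, (1 − p₀)/p₁} = 0.408 / 0.644 ≈ 0.6335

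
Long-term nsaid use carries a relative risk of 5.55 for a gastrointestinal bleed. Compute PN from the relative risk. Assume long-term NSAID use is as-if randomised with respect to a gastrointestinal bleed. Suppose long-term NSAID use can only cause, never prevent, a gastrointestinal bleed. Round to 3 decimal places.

PN ≈ 0.820

Under exogeneity and monotonicity, PN = (RR − 1) / RR = 1 − 1/RR.
PN = (5.55 − 1) / 5.55 = 4.55 / 5.55 ≈ 0.8198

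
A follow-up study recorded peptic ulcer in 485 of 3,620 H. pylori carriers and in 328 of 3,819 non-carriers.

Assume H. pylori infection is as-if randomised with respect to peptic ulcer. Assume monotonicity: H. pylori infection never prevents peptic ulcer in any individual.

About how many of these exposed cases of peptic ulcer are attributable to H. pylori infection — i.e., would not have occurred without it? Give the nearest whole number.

about 174 cases

p₁ = P(outcome | exposed) = 485/3620 = 0.13398
p₀ = P(outcome | unexposed) = 328/3819 = 0.085886
PN = (p₁ − p₀)/p₁ = (0.13398 − 0.085886) / 0.13398 ≈ 0.35895.
Attributable cases ≈ PN × (exposed cases) = 0.35895 × 485 ≈ 174.09.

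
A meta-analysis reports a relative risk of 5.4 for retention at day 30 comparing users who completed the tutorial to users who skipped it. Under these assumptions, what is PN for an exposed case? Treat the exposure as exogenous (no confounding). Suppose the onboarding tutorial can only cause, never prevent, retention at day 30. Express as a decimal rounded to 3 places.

Under exogeneity and monotonicity, PN = (RR − 1) / RR = 1 − 1/RR.
PN = (5.4 − 1) / 5.4 = 4.4 / 5.4 ≈ 0.8148

PN ≈ 0.815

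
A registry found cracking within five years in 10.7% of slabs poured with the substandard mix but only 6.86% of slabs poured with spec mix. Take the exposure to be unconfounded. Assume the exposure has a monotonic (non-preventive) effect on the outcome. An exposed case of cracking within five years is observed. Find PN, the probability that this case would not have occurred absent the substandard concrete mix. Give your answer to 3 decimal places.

PN ≈ 0.359

p₁ = 0.107, p₀ = 0.0686.
Under exogeneity and monotonicity, PN = (p₁ − p₀) / p₁.
PN = (0.107 − 0.0686) / 0.107 = 0.0384 / 0.107 ≈ 0.3589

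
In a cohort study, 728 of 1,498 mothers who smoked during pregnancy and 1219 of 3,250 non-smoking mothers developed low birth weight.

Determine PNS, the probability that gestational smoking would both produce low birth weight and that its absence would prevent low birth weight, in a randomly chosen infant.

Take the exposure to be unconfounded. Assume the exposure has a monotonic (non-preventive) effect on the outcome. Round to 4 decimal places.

p₁ = P(outcome | exposed) = 728/1498 = 0.48598
p₀ = P(outcome | unexposed) = 1219/3250 = 0.37508
Under exogeneity and monotonicity, PNS = p₁ − p₀.
PNS = 0.48598 − 0.37508 = 0.1109

PNS ≈ 0.1109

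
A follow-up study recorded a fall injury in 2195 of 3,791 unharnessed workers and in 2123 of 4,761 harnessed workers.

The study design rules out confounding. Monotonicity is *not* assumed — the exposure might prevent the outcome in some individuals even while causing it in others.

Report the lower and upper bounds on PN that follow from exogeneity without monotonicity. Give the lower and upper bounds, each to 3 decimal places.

p₁ = P(outcome | exposed) = 2195/3791 = 0.579
p₀ = P(outcome | unexposed) = 2123/4761 = 0.44591
Under exogeneity alone the bounds on PN are max{0,(p₁−p₀)/p₁} ≤ PN ≤ min{1,(1−p₀)/p₁}.
  lower = (p₁ − p₀)/p₁ = 0.13309 / 0.579 ≈ 0.2299
  upper = min{1, (1 − p₀)/p₁} = 0.55409 / 0.579 ≈ 0.9570

0.230 ≤ PN ≤ 0.957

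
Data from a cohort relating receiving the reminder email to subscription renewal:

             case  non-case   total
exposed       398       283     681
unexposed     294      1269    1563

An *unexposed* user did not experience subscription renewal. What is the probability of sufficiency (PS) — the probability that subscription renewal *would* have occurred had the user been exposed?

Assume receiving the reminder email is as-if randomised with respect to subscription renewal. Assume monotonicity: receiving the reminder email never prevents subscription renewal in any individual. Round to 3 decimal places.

p₁ = P(outcome | exposed) = 398/681 = 0.58443
p₀ = P(outcome | unexposed) = 294/1563 = 0.1881
Under exogeneity and monotonicity, PS = (p₁ − p₀)/(1 − p₀).
PS = (0.58443 − 0.1881) / 0.8119 ≈ 0.4882

PS ≈ 0.488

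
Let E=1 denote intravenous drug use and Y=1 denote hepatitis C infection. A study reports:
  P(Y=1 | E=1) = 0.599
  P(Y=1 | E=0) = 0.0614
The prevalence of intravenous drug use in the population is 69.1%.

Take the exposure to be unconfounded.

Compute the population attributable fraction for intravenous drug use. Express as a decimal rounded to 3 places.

Let p₁ = 0.599, p₀ = 0.0614.
Overall risk P(Y=1) = π·p₁ + (1−π)·p₀ = 0.691×0.599 + 0.309×0.0614 = 0.43288.
Under exogeneity, PAF = [P(Y=1) − p₀] / P(Y=1).
PAF = (0.43288 − 0.0614) / 0.43288 ≈ 0.8582

PAF ≈ 0.858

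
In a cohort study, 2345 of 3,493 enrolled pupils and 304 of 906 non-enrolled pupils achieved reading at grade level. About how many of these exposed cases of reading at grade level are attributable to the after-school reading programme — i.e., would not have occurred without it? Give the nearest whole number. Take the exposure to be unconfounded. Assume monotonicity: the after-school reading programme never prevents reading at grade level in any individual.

about 1173 cases

p₁ = P(outcome | exposed) = 2345/3493 = 0.67134
p₀ = P(outcome | unexposed) = 304/906 = 0.33554
PN = (p₁ − p₀)/p₁ = (0.67134 − 0.33554) / 0.67134 ≈ 0.50019.
Attributable cases ≈ PN × (exposed cases) = 0.50019 × 2345 ≈ 1172.96.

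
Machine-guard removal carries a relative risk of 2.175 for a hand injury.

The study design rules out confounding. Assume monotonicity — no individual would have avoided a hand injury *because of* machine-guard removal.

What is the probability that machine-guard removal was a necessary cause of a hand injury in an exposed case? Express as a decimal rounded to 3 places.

PN ≈ 0.540

Under exogeneity and monotonicity, PN = (RR − 1) / RR = 1 − 1/RR.
PN = (2.175 − 1) / 2.175 = 1.175 / 2.175 ≈ 0.5402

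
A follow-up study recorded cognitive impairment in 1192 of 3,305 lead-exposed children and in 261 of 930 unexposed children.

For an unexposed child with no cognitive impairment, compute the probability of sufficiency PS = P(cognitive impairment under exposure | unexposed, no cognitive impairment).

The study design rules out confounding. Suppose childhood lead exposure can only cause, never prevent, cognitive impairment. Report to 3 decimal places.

PS ≈ 0.111

p₁ = P(outcome | exposed) = 1192/3305 = 0.36067
p₀ = P(outcome | unexposed) = 261/930 = 0.28065
Under exogeneity and monotonicity, PS = (p₁ − p₀) / (1 − p₀).
PS = (0.36067 − 0.28065) / (1 − 0.28065) = 0.08002 / 0.71935 ≈ 0.1112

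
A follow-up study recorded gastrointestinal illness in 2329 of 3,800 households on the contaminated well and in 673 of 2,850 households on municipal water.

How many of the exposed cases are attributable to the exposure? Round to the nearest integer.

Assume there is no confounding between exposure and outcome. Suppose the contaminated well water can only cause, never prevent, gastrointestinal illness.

p₁ = P(outcome | exposed) = 2329/3800 = 0.61289
p₀ = P(outcome | unexposed) = 673/2850 = 0.23614
PN = (p₁ − p₀)/p₁ = (0.61289 − 0.23614) / 0.61289 ≈ 0.61471.
Attributable cases ≈ PN × (exposed cases) = 0.61471 × 2329 ≈ 1431.67.

about 1432 cases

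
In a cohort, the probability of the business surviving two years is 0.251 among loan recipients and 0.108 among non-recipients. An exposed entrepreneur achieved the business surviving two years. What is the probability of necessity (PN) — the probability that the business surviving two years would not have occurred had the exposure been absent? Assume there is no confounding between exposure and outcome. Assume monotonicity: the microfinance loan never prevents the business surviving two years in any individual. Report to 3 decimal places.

Let p₁ = 0.251, p₀ = 0.108.
Under exogeneity and monotonicity, PN = (p₁ − p₀) / p₁.
PN = (0.251 − 0.108) / 0.251 = 0.143 / 0.251 ≈ 0.5697

PN ≈ 0.570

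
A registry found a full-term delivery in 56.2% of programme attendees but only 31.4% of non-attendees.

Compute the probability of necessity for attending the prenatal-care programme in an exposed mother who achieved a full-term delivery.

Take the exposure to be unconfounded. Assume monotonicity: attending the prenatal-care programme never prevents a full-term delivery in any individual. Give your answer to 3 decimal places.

p₁ = 0.562, p₀ = 0.314.
Under exogeneity and monotonicity, PN = (p₁ − p₀) / p₁.
PN = (0.562 − 0.314) / 0.562 = 0.248 / 0.562 ≈ 0.4413

PN ≈ 0.441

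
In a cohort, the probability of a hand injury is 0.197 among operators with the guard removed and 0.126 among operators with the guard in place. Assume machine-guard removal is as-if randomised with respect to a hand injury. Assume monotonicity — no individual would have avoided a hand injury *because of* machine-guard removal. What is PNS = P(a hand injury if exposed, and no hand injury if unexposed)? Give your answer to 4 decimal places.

PNS ≈ 0.0710

Let p₁ = 0.197, p₀ = 0.126.
Under exogeneity and monotonicity, PNS = p₁ − p₀.
PNS = 0.197 − 0.126 = 0.071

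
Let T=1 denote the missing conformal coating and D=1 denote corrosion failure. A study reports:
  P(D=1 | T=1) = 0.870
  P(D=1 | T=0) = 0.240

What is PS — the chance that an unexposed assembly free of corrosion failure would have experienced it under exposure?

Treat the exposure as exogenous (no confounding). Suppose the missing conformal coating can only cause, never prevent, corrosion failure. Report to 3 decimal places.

Let p₁ = 0.87, p₀ = 0.24.
Under exogeneity and monotonicity, PS = (p₁ − p₀) / (1 − p₀).
PS = (0.87 − 0.24) / (1 − 0.24) = 0.63 / 0.76 ≈ 0.8289

PS ≈ 0.829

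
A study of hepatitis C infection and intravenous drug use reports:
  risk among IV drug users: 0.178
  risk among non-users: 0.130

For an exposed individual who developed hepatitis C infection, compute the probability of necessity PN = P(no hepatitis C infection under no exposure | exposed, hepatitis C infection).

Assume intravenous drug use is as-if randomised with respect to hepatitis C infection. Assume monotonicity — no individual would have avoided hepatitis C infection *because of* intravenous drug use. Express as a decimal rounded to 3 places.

Let p₁ = 0.178, p₀ = 0.13.
Under exogeneity and monotonicity, PN = (p₁ − p₀) / p₁.
PN = (0.178 − 0.13) / 0.178 = 0.048 / 0.178 ≈ 0.2697

PN ≈ 0.270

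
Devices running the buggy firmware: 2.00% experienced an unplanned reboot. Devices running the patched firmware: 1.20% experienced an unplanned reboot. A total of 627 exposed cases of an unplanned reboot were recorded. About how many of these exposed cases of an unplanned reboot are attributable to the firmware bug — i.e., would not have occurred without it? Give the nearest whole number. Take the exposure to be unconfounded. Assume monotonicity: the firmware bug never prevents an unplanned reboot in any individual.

p₁ = 0.02, p₀ = 0.012.
PN = (p₁ − p₀)/p₁ = (0.02 − 0.012) / 0.02 ≈ 0.40000.
Attributable cases ≈ PN × (exposed cases) = 0.40000 × 627 ≈ 250.80.

about 251 cases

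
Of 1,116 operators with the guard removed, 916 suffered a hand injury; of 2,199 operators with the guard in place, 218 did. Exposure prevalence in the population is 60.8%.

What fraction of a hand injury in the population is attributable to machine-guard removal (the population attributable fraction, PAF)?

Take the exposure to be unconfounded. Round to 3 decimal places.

p₁ = P(outcome | exposed) = 916/1116 = 0.82079
p₀ = P(outcome | unexposed) = 218/2199 = 0.099136
Overall risk P(Y=1) = π·p₁ + (1−π)·p₀ = 0.608×0.82079 + 0.392×0.099136 = 0.5379.
Under exogeneity, PAF = [P(Y=1) − p₀] / P(Y=1).
PAF = (0.5379 − 0.099136) / 0.5379 ≈ 0.8157

PAF ≈ 0.816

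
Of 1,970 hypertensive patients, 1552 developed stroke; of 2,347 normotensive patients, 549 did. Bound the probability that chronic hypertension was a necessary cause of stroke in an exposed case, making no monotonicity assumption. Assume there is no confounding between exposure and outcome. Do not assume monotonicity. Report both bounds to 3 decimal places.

p₁ = P(outcome | exposed) = 1552/1970 = 0.78782
p₀ = P(outcome | unexposed) = 549/2347 = 0.23392
Under exogeneity alone the bounds on PN are max{0,(p₁−p₀)/p₁} ≤ PN ≤ min{1,(1−p₀)/p₁}.
  lower = (p₁ − p₀)/p₁ = 0.5539 / 0.78782 ≈ 0.7031
  upper = min{1, (1 − p₀)/p₁} = 0.76608 / 0.78782 ≈ 0.9724

0.703 ≤ PN ≤ 0.972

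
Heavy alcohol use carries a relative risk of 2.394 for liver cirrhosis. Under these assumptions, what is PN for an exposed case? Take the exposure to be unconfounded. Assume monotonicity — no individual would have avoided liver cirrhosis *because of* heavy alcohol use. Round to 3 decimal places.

Under exogeneity and monotonicity, PN = (RR − 1) / RR = 1 − 1/RR.
PN = (2.394 − 1) / 2.394 = 1.394 / 2.394 ≈ 0.5823

PN ≈ 0.582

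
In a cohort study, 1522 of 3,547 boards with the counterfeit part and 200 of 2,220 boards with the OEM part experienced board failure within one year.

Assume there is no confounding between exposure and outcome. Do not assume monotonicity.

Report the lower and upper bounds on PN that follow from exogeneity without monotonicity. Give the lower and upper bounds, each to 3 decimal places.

0.790 ≤ PN ≤ 1.000

p₁ = P(outcome | exposed) = 1522/3547 = 0.4291
p₀ = P(outcome | unexposed) = 200/2220 = 0.09009
Under exogeneity alone the bounds on PN are max{0,(p₁−p₀)/p₁} ≤ PN ≤ min{1,(1−p₀)/p₁}.
  lower = (p₁ − p₀)/p₁ = 0.339 / 0.4291 ≈ 0.7900
  upper = min{1, (1 − p₀)/p₁} = 0.90991 / 0.4291 ≈ 2.1205 → capped at 1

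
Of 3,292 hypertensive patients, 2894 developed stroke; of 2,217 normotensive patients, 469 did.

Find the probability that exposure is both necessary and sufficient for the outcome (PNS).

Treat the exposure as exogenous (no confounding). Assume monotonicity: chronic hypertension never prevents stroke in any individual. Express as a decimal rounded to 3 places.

PNS ≈ 0.668

p₁ = P(outcome | exposed) = 2894/3292 = 0.8791
p₀ = P(outcome | unexposed) = 469/2217 = 0.21155
Under exogeneity and monotonicity, PNS = p₁ − p₀.
PNS = 0.8791 − 0.21155 = 0.66755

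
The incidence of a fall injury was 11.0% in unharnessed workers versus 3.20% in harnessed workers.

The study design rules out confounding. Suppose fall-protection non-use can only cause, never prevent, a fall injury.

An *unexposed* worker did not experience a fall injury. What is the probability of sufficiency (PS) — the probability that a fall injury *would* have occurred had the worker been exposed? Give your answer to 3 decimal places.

PS ≈ 0.081

p₁ = 0.11, p₀ = 0.032.
Under exogeneity and monotonicity, PS = (p₁ − p₀) / (1 − p₀).
PS = (0.11 − 0.032) / (1 − 0.032) = 0.078 / 0.968 ≈ 0.0806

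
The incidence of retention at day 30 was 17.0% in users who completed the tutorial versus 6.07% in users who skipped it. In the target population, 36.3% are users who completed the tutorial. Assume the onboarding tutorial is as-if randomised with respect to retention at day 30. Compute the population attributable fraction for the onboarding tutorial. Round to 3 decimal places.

PAF ≈ 0.395

p₁ = 0.17, p₀ = 0.0607.
Overall risk P(Y=1) = π·p₁ + (1−π)·p₀ = 0.363×0.17 + 0.637×0.0607 = 0.10038.
Under exogeneity, PAF = [P(Y=1) − p₀] / P(Y=1).
PAF = (0.10038 − 0.0607) / 0.10038 ≈ 0.3953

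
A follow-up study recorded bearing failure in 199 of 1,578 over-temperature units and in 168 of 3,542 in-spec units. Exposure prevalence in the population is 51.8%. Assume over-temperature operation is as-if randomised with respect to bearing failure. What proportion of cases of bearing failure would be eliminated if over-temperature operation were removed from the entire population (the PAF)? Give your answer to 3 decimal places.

PAF ≈ 0.462

p₁ = P(outcome | exposed) = 199/1578 = 0.12611
p₀ = P(outcome | unexposed) = 168/3542 = 0.047431
Overall risk P(Y=1) = π·p₁ + (1−π)·p₀ = 0.518×0.12611 + 0.482×0.047431 = 0.088186.
Under exogeneity, PAF = [P(Y=1) − p₀] / P(Y=1).
PAF = (0.088186 − 0.047431) / 0.088186 ≈ 0.4622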